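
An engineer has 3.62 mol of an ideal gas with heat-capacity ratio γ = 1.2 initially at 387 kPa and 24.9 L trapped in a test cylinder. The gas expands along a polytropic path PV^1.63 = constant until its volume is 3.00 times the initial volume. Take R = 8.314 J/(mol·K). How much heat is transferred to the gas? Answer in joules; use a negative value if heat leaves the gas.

-16400 J

T₁ = P₁V₁/(nR) = 387×24.9/(3.62×8.314) = 320 K.
Polytropic n=1.63: T₂ = T₁(V₁/V₂)^(n−1) = 320×(0.333)^0.63 = 160 K; P₂ = P₁(V₁/V₂)^n = 64.6 kPa.
W = (P₁V₁−P₂V₂)/(n−1) = (387×24.9−64.6×74.7)/0.63 = 7640 J.
ΔU = nCvΔT = 3.62×41.6×(160−320) = -24100 J.
Q = ΔU + W = -16400 J.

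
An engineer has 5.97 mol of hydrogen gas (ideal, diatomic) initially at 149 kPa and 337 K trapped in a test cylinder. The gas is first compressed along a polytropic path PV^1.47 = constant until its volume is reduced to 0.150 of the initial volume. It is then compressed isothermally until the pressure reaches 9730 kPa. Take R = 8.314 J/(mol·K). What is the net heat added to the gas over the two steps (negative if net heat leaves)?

V₁ = nRT₁/P₁ = 5.97×8.314×337/149 = 112 L.
Step 1 — Polytropic n=1.47: T₂ = T₁(V₁/V₂)^(n−1) = 337×(6.67)^0.47 = 822 K; P₂ = P₁(V₁/V₂)^n = 2420 kPa.
W = (P₁V₁−P₂V₂)/(n−1) = (149×112−2420×16.8)/0.47 = -51200 J.
ΔU = nCvΔT = 5.97×20.8×(822−337) = 60200 J.
Q = ΔU + W = 8960 J.
State after step 1: P = 2420 kPa, V = 16.8 L, T = 822 K.
Step 2 — Isothermal: T stays 822 K; PV = const ⇒ V₂ = 4.19 L, P₂ = 9730 kPa.
ΔU = 0 (ideal gas, T constant).
W = nRT ln(V₂/V₁) = 5.97×8.314×822×ln(0.249) = -56700 J.
Q = ΔU + W = -56700 J.
Net over both steps: W = -108000 J, Q = -47800 J, ΔU = 60200 J.

-47800 J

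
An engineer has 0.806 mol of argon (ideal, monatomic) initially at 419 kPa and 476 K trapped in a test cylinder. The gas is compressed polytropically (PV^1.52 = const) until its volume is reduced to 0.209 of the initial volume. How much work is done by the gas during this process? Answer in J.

-7710 J

V₁ = nRT₁/P₁ = 0.806×8.314×476/419 = 7.61 L.
Polytropic n=1.52: T₂ = T₁(V₁/V₂)^(n−1) = 476×(4.78)^0.52 = 1070 K; P₂ = P₁(V₁/V₂)^n = 4520 kPa.
W = (P₁V₁−P₂V₂)/(n−1) = (419×7.61−4520×1.59)/0.52 = -7710 J.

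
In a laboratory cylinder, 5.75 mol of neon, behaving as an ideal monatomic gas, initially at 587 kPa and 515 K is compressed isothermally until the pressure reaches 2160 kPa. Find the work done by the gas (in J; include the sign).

V₁ = nRT₁/P₁ = 5.75×8.314×515/587 = 41.9 L.
Isothermal: T stays 515 K; PV = const ⇒ V₂ = 11.4 L, P₂ = 2160 kPa.
W = nRT ln(V₂/V₁) = 5.75×8.314×515×ln(0.272) = -32100 J.

-32100 J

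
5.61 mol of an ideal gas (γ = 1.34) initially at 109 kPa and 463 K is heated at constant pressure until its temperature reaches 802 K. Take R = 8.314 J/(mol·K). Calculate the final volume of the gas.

V₁ = nRT₁/P₁ = 5.61×8.314×463/109 = 198 L.
Isobaric: P stays 109 kPa; V/T = const ⇒ T₂ = 802 K, V₂ = 343 L.

343 L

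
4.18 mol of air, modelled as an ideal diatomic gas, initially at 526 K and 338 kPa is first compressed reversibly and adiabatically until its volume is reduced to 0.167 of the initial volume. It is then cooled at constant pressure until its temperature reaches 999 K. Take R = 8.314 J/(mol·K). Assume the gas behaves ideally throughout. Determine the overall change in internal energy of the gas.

V₁ = nRT₁/P₁ = 4.18×8.314×526/338 = 54.1 L.
Step 1 — Adiabatic: TV^(γ−1) = const ⇒ T₂ = 526×(5.99)^0.400 = 1080 K; PV^γ = const ⇒ P₂ = 4140 kPa.
ΔU = nCvΔT = 4.18×20.8×(1080−526) = 47800 J.
Q = 0 for an adiabatic process, so W = −ΔU = -47800 J.
State after step 1: P = 4140 kPa, V = 9.03 L, T = 1080 K.
Step 2 — Isobaric: P stays 4140 kPa; V/T = const ⇒ T₂ = 999 K, V₂ = 8.38 L.
W = PΔV = 4140×(8.38−9.03) kPa·L = -2680 J.
ΔU = nCvΔT = 4.18×20.8×(999−1080) = -6710 J.
Q = ΔU + W = nCpΔT = -9390 J.
Net over both steps: W = -50500 J, Q = -9390 J, ΔU = 41100 J.

41100 J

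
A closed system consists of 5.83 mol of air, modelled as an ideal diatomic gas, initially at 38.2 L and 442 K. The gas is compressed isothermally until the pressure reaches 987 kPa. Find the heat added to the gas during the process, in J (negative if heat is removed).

-12100 J

P₁ = nRT₁/V₁ = 5.83×8.314×442/38.2 = 561 kPa.
Isothermal: T stays 442 K; PV = const ⇒ V₂ = 21.7 L, P₂ = 987 kPa.
ΔU = 0 (ideal gas, T constant).
W = nRT ln(V₂/V₁) = 5.83×8.314×442×ln(0.568) = -12100 J.
Q = ΔU + W = -12100 J.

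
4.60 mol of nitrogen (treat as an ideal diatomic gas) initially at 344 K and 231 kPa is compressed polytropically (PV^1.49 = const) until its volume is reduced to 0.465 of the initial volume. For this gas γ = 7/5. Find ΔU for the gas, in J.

V₁ = nRT₁/P₁ = 4.60×8.314×344/231 = 57.0 L.
Polytropic n=1.49: T₂ = T₁(V₁/V₂)^(n−1) = 344×(2.15)^0.49 = 501 K; P₂ = P₁(V₁/V₂)^n = 723 kPa.
For an ideal gas ΔU = nCvΔT with Cv = (5/2)R = 20.8 J/(mol·K).
ΔU = 4.60×20.8×(501−344) = 15000 J.

15000 J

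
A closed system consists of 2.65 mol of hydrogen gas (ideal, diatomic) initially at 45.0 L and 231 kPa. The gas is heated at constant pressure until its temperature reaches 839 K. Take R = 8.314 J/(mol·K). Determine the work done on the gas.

-8090 J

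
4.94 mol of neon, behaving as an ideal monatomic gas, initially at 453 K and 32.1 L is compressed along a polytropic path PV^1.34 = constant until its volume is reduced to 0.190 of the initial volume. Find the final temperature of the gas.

P₁ = nRT₁/V₁ = 4.94×8.314×453/32.1 = 580 kPa.
Polytropic n=1.34: T₂ = T₁(V₁/V₂)^(n−1) = 453×(5.26)^0.34 = 797 K; P₂ = P₁(V₁/V₂)^n = 5370 kPa.

797 K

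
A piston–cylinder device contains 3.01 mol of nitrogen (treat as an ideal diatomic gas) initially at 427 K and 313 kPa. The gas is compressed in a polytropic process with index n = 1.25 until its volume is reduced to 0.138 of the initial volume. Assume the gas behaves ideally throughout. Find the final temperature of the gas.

V₁ = nRT₁/P₁ = 3.01×8.314×427/313 = 34.1 L.
Polytropic n=1.25: T₂ = T₁(V₁/V₂)^(n−1) = 427×(7.25)^0.25 = 701 K; P₂ = P₁(V₁/V₂)^n = 3720 kPa.

701 K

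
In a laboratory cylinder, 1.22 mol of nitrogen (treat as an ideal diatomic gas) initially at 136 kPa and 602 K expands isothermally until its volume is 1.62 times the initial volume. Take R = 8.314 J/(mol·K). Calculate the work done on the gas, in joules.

V₁ = nRT₁/P₁ = 1.22×8.314×602/136 = 44.9 L.
Isothermal: T stays 602 K; PV = const ⇒ V₂ = 72.7 L, P₂ = 84.0 kPa.
W = nRT ln(V₂/V₁) = 1.22×8.314×602×ln(1.62) = 2950 J.
Work done on the gas = −W_by = -2950 J.

-2950 J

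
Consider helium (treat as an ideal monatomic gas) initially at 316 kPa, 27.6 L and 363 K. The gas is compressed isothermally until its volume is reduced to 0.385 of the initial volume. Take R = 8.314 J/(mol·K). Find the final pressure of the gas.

Isothermal: T stays 363 K; PV = const ⇒ V₂ = 10.6 L, P₂ = 821 kPa.

821 kPa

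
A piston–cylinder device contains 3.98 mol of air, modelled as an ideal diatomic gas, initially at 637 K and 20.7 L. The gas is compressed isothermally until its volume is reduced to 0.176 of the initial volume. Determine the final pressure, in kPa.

5790 kPa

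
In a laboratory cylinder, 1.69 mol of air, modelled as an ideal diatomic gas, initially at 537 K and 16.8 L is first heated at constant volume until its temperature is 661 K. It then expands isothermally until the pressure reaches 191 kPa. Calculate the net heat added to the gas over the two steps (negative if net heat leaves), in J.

P₁ = nRT₁/V₁ = 1.69×8.314×537/16.8 = 449 kPa.
Step 1 — Isochoric: V stays 16.8 L; P/T = const ⇒ T₂ = 661 K, P₂ = 553 kPa.
W = 0 (no volume change).
ΔU = nCvΔT = 1.69×20.8×(661−537) = 4360 J.
Q = ΔU = 4360 J.
State after step 1: P = 553 kPa, V = 16.8 L, T = 661 K.
Step 2 — Isothermal: T stays 661 K; PV = const ⇒ V₂ = 48.6 L, P₂ = 191 kPa.
ΔU = 0 (ideal gas, T constant).
W = nRT ln(V₂/V₁) = 1.69×8.314×661×ln(2.89) = 9870 J.
Q = ΔU + W = 9870 J.
Net over both steps: W = 9870 J, Q = 14200 J, ΔU = 4360 J.

14200 J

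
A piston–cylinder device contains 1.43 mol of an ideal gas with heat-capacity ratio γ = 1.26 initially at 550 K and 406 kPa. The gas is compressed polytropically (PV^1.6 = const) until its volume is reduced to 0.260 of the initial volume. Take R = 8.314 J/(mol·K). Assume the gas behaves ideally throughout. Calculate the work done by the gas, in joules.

V₁ = nRT₁/P₁ = 1.43×8.314×550/406 = 16.1 L.
Polytropic n=1.6: T₂ = T₁(V₁/V₂)^(n−1) = 550×(3.85)^0.60 = 1230 K; P₂ = P₁(V₁/V₂)^n = 3500 kPa.
W = (P₁V₁−P₂V₂)/(n−1) = (406×16.1−3500×4.19)/0.60 = -13600 J.

-13600 J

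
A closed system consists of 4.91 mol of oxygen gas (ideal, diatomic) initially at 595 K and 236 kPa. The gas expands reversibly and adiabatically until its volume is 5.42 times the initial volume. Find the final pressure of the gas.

22.1 kPa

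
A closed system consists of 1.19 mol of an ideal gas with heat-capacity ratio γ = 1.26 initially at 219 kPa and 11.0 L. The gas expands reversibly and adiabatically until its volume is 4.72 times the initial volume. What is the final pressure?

31.0 kPa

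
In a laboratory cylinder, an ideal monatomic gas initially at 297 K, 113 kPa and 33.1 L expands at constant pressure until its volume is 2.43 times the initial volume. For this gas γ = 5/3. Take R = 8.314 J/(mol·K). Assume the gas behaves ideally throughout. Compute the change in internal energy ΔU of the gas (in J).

8020 J

n = P₁V₁/(RT₁) = 113×33.1/(8.314×297) = 1.51 mol.
Isobaric: P stays 113 kPa; V/T = const ⇒ T₂ = 722 K, V₂ = 80.4 L.
For an ideal gas ΔU = nCvΔT with Cv = (3/2)R = 12.5 J/(mol·K).
ΔU = 1.51×12.5×(722−297) = 8020 J.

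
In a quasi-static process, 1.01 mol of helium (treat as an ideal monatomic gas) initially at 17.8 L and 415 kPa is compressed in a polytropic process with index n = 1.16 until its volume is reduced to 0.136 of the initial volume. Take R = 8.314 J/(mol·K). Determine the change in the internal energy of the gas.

4170 J

T₁ = P₁V₁/(nR) = 415×17.8/(1.01×8.314) = 880 K.
Polytropic n=1.16: T₂ = T₁(V₁/V₂)^(n−1) = 880×(7.35)^0.16 = 1210 K; P₂ = P₁(V₁/V₂)^n = 4200 kPa.
For an ideal gas ΔU = nCvΔT with Cv = (3/2)R = 12.5 J/(mol·K).
ΔU = 1.01×12.5×(1210−880) = 4170 J.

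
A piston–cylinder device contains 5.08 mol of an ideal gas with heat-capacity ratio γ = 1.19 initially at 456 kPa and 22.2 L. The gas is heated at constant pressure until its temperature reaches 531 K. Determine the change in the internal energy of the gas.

T₁ = P₁V₁/(nR) = 456×22.2/(5.08×8.314) = 240 K.
Isobaric: P stays 456 kPa; V/T = const ⇒ T₂ = 531 K, V₂ = 49.2 L.
For an ideal gas ΔU = nCvΔT with Cv = R/(γ−1) = 43.8 J/(mol·K).
ΔU = 5.08×43.8×(531−240) = 64800 J.

64800 J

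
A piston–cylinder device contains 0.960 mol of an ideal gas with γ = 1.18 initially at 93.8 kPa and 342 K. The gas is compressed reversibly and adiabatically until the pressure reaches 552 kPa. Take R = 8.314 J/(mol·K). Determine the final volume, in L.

6.48 L

V₁ = nRT₁/P₁ = 0.960×8.314×342/93.8 = 29.1 L.
Adiabatic: T₂/T₁ = (P₂/P₁)^((γ−1)/γ) ⇒ T₂ = 342×(5.88)^0.153 = 448 K; V₂ = 6.48 L.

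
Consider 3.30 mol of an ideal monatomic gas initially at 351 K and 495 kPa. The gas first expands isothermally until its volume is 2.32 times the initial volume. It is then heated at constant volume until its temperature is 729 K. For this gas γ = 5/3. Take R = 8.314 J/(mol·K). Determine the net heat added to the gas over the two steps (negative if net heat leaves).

23700 J

V₁ = nRT₁/P₁ = 3.30×8.314×351/495 = 19.5 L.
Step 1 — Isothermal: T stays 351 K; PV = const ⇒ V₂ = 45.1 L, P₂ = 213 kPa.
ΔU = 0 (ideal gas, T constant).
W = nRT ln(V₂/V₁) = 3.30×8.314×351×ln(2.32) = 8100 J.
Q = ΔU + W = 8100 J.
State after step 1: P = 213 kPa, V = 45.1 L, T = 351 K.
Step 2 — Isochoric: V stays 45.1 L; P/T = const ⇒ T₂ = 729 K, P₂ = 443 kPa.
W = 0 (no volume change).
ΔU = nCvΔT = 3.30×12.5×(729−351) = 15600 J.
Q = ΔU = 15600 J.
Net over both steps: W = 8100 J, Q = 23700 J, ΔU = 15600 J.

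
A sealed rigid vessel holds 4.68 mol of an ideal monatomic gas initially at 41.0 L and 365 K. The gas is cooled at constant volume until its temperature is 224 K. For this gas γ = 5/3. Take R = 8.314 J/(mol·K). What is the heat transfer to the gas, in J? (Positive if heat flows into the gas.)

P₁ = nRT₁/V₁ = 4.68×8.314×365/41.0 = 346 kPa.
Isochoric: V stays 41.0 L; P/T = const ⇒ T₂ = 224 K, P₂ = 213 kPa.
W = 0 (no volume change).
ΔU = nCvΔT = 4.68×12.5×(224−365) = -8230 J.
Q = ΔU = -8230 J.

-8230 J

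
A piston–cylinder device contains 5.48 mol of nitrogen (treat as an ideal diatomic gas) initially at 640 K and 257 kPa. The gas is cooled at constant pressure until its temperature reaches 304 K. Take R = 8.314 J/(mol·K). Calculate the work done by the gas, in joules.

V₁ = nRT₁/P₁ = 5.48×8.314×640/257 = 113 L.
Isobaric: P stays 257 kPa; V/T = const ⇒ T₂ = 304 K, V₂ = 53.9 L.
W = PΔV = 257×(53.9−113) kPa·L = -15300 J.

-15300 J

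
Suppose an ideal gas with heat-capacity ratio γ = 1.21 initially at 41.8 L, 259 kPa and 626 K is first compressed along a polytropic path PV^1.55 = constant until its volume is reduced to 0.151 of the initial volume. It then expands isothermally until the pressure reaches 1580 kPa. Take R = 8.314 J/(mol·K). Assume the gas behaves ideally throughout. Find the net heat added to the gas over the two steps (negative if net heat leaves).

92600 J

n = P₁V₁/(RT₁) = 259×41.8/(8.314×626) = 2.08 mol.
Step 1 — Polytropic n=1.55: T₂ = T₁(V₁/V₂)^(n−1) = 626×(6.62)^0.55 = 1770 K; P₂ = P₁(V₁/V₂)^n = 4850 kPa.
W = (P₁V₁−P₂V₂)/(n−1) = (259×41.8−4850×6.31)/0.55 = -36000 J.
ΔU = nCvΔT = 2.08×39.6×(1770−626) = 94300 J.
Q = ΔU + W = 58300 J.
State after step 1: P = 4850 kPa, V = 6.31 L, T = 1770 K.
Step 2 — Isothermal: T stays 1770 K; PV = const ⇒ V₂ = 19.4 L, P₂ = 1580 kPa.
ΔU = 0 (ideal gas, T constant).
W = nRT ln(V₂/V₁) = 2.08×8.314×1770×ln(3.07) = 34400 J.
Q = ΔU + W = 34400 J.
Net over both steps: W = -1640 J, Q = 92600 J, ΔU = 94300 J.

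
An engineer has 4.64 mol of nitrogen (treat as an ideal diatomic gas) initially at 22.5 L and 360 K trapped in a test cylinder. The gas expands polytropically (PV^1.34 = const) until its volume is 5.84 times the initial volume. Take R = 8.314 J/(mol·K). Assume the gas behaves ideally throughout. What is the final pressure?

58.0 kPa

P₁ = nRT₁/V₁ = 4.64×8.314×360/22.5 = 617 kPa.
Polytropic n=1.34: T₂ = T₁(V₁/V₂)^(n−1) = 360×(0.171)^0.34 = 198 K; P₂ = P₁(V₁/V₂)^n = 58.0 kPa.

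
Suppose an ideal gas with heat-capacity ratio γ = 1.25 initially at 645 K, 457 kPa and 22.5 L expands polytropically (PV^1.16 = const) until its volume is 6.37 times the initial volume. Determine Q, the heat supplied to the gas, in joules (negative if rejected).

5930 J

n = P₁V₁/(RT₁) = 457×22.5/(8.314×645) = 1.92 mol.
Polytropic n=1.16: T₂ = T₁(V₁/V₂)^(n−1) = 645×(0.157)^0.16 = 480 K; P₂ = P₁(V₁/V₂)^n = 53.3 kPa.
W = (P₁V₁−P₂V₂)/(n−1) = (457×22.5−53.3×143)/0.16 = 16500 J.
ΔU = nCvΔT = 1.92×33.3×(480−645) = -10500 J.
Q = ΔU + W = 5930 J.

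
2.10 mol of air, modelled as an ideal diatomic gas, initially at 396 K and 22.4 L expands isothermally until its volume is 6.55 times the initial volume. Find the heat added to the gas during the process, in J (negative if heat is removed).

P₁ = nRT₁/V₁ = 2.10×8.314×396/22.4 = 309 kPa.
Isothermal: T stays 396 K; PV = const ⇒ V₂ = 147 L, P₂ = 47.1 kPa.
ΔU = 0 (ideal gas, T constant).
W = nRT ln(V₂/V₁) = 2.10×8.314×396×ln(6.55) = 13000 J.
Q = ΔU + W = 13000 J.

13000 J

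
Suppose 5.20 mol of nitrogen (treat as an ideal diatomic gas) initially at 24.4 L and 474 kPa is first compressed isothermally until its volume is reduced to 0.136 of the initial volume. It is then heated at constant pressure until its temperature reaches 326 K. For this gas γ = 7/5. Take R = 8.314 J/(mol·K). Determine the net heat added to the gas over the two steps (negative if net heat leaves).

T₁ = P₁V₁/(nR) = 474×24.4/(5.20×8.314) = 268 K.
Step 1 — Isothermal: T stays 268 K; PV = const ⇒ V₂ = 3.32 L, P₂ = 3490 kPa.
ΔU = 0 (ideal gas, T constant).
W = nRT ln(V₂/V₁) = 5.20×8.314×268×ln(0.136) = -23100 J.
Q = ΔU + W = -23100 J.
State after step 1: P = 3490 kPa, V = 3.32 L, T = 268 K.
Step 2 — Isobaric: P stays 3490 kPa; V/T = const ⇒ T₂ = 326 K, V₂ = 4.04 L.
W = PΔV = 3490×(4.04−3.32) kPa·L = 2530 J.
ΔU = nCvΔT = 5.20×20.8×(326−268) = 6320 J.
Q = ΔU + W = nCpΔT = 8850 J.
Net over both steps: W = -20500 J, Q = -14200 J, ΔU = 6320 J.

-14200 J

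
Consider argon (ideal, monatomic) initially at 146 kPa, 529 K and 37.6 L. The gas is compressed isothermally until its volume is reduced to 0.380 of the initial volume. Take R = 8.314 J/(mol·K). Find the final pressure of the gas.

Isothermal: T stays 529 K; PV = const ⇒ V₂ = 14.3 L, P₂ = 384 kPa.

384 kPa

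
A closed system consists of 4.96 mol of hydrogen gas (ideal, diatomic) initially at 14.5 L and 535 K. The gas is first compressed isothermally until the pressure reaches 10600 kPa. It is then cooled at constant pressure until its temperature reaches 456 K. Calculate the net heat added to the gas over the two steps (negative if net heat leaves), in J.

-54200 J

P₁ = nRT₁/V₁ = 4.96×8.314×535/14.5 = 1520 kPa.
Step 1 — Isothermal: T stays 535 K; PV = const ⇒ V₂ = 2.08 L, P₂ = 10600 kPa.
ΔU = 0 (ideal gas, T constant).
W = nRT ln(V₂/V₁) = 4.96×8.314×535×ln(0.144) = -42800 J.
Q = ΔU + W = -42800 J.
State after step 1: P = 10600 kPa, V = 2.08 L, T = 535 K.
Step 2 — Isobaric: P stays 10600 kPa; V/T = const ⇒ T₂ = 456 K, V₂ = 1.77 L.
W = PΔV = 10600×(1.77−2.08) kPa·L = -3260 J.
ΔU = nCvΔT = 4.96×20.8×(456−535) = -8140 J.
Q = ΔU + W = nCpΔT = -11400 J.
Net over both steps: W = -46100 J, Q = -54200 J, ΔU = -8140 J.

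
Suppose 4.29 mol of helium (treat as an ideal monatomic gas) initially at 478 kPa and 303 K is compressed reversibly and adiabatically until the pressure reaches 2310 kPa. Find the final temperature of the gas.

V₁ = nRT₁/P₁ = 4.29×8.314×303/478 = 22.6 L.
Adiabatic: T₂/T₁ = (P₂/P₁)^((γ−1)/γ) ⇒ T₂ = 303×(4.83)^0.400 = 569 K; V₂ = 8.79 L.

569 K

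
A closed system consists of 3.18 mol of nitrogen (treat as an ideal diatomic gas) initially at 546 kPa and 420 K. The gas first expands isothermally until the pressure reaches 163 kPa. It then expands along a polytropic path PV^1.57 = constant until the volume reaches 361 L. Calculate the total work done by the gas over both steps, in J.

25400 J

V₁ = nRT₁/P₁ = 3.18×8.314×420/546 = 20.3 L.
Step 1 — Isothermal: T stays 420 K; PV = const ⇒ V₂ = 68.1 L, P₂ = 163 kPa.
ΔU = 0 (ideal gas, T constant).
W = nRT ln(V₂/V₁) = 3.18×8.314×420×ln(3.35) = 13400 J.
Q = ΔU + W = 13400 J.
State after step 1: P = 163 kPa, V = 68.1 L, T = 420 K.
Step 2 — Polytropic n=1.57: T₂ = T₁(V₁/V₂)^(n−1) = 420×(0.189)^0.57 = 162 K; P₂ = P₁(V₁/V₂)^n = 11.9 kPa.
W = (P₁V₁−P₂V₂)/(n−1) = (163×68.1−11.9×361)/0.57 = 12000 J.
ΔU = nCvΔT = 3.18×20.8×(162−420) = -17000 J.
Q = ΔU + W = -5080 J.
Net over both steps: W = 25400 J, Q = 8340 J, ΔU = -17000 J.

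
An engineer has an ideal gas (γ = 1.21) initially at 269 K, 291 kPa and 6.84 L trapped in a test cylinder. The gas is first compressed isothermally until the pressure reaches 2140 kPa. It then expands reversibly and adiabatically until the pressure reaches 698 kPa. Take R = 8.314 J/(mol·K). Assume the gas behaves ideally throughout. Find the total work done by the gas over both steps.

n = P₁V₁/(RT₁) = 291×6.84/(8.314×269) = 0.890 mol.
Step 1 — Isothermal: T stays 269 K; PV = const ⇒ V₂ = 0.930 L, P₂ = 2140 kPa.
ΔU = 0 (ideal gas, T constant).
W = nRT ln(V₂/V₁) = 0.890×8.314×269×ln(0.136) = -3970 J.
Q = ΔU + W = -3970 J.
State after step 1: P = 2140 kPa, V = 0.930 L, T = 269 K.
Step 2 — Adiabatic: T₂/T₁ = (P₂/P₁)^((γ−1)/γ) ⇒ T₂ = 269×(0.326)^0.174 = 221 K; V₂ = 2.35 L.
ΔU = nCvΔT = 0.890×39.6×(221−269) = -1670 J.
Q = 0 for an adiabatic process, so W = −ΔU = 1670 J.
Net over both steps: W = -2300 J, Q = -3970 J, ΔU = -1670 J.

-2300 J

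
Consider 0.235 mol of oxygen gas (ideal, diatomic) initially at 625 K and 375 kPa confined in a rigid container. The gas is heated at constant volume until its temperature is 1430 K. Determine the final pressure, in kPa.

858 kPa

V₁ = nRT₁/P₁ = 0.235×8.314×625/375 = 3.26 L.
Isochoric: V stays 3.26 L; P/T = const ⇒ T₂ = 1430 K, P₂ = 858 kPa.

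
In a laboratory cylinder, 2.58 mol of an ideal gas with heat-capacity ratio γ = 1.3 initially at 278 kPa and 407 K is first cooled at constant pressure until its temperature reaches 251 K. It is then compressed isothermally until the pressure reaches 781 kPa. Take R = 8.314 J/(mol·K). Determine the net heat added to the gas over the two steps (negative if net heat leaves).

-20100 J

V₁ = nRT₁/P₁ = 2.58×8.314×407/278 = 31.4 L.
Step 1 — Isobaric: P stays 278 kPa; V/T = const ⇒ T₂ = 251 K, V₂ = 19.4 L.
W = PΔV = 278×(19.4−31.4) kPa·L = -3350 J.
ΔU = nCvΔT = 2.58×27.7×(251−407) = -11200 J.
Q = ΔU + W = nCpΔT = -14500 J.
State after step 1: P = 278 kPa, V = 19.4 L, T = 251 K.
Step 2 — Isothermal: T stays 251 K; PV = const ⇒ V₂ = 6.89 L, P₂ = 781 kPa.
ΔU = 0 (ideal gas, T constant).
W = nRT ln(V₂/V₁) = 2.58×8.314×251×ln(0.356) = -5560 J.
Q = ΔU + W = -5560 J.
Net over both steps: W = -8910 J, Q = -20100 J, ΔU = -11200 J.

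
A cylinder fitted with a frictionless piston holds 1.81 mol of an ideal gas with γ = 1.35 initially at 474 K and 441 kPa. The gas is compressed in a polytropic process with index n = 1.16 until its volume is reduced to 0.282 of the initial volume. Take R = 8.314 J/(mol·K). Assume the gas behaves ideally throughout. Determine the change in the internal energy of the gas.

V₁ = nRT₁/P₁ = 1.81×8.314×474/441 = 16.2 L.
Polytropic n=1.16: T₂ = T₁(V₁/V₂)^(n−1) = 474×(3.55)^0.16 = 580 K; P₂ = P₁(V₁/V₂)^n = 1910 kPa.
For an ideal gas ΔU = nCvΔT with Cv = R/(γ−1) = 23.8 J/(mol·K).
ΔU = 1.81×23.8×(580−474) = 4580 J.

4580 J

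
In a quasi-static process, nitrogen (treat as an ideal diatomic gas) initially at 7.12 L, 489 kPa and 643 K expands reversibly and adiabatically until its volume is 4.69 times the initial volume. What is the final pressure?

56.2 kPa

Adiabatic: TV^(γ−1) = const ⇒ T₂ = 643×(0.213)^0.400 = 347 K; PV^γ = const ⇒ P₂ = 56.2 kPa.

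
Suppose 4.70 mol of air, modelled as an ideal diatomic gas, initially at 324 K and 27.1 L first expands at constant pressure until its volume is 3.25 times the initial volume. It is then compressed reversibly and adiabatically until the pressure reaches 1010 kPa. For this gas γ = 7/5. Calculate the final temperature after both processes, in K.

P₁ = nRT₁/V₁ = 4.70×8.314×324/27.1 = 467 kPa.
Step 1 — Isobaric: P stays 467 kPa; V/T = const ⇒ T₂ = 1050 K, V₂ = 88.1 L.
W = PΔV = 467×(88.1−27.1) kPa·L = 28500 J.
ΔU = nCvΔT = 4.70×20.8×(1050−324) = 71200 J.
Q = ΔU + W = nCpΔT = 99700 J.
State after step 1: P = 467 kPa, V = 88.1 L, T = 1050 K.
Step 2 — Adiabatic: T₂/T₁ = (P₂/P₁)^((γ−1)/γ) ⇒ T₂ = 1050×(2.16)^0.286 = 1310 K; V₂ = 50.8 L.
ΔU = nCvΔT = 4.70×20.8×(1310−1050) = 25300 J.
Q = 0 for an adiabatic process, so W = −ΔU = -25300 J.
Net over both steps: W = 3140 J, Q = 99700 J, ΔU = 96600 J.

1310 K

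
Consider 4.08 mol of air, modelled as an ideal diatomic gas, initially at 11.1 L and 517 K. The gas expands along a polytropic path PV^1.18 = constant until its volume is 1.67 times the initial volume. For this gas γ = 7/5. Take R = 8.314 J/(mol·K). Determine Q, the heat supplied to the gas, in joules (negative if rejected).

4720 J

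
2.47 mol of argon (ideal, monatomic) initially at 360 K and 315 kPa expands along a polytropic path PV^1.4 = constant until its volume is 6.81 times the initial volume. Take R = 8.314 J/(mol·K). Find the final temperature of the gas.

167 K

V₁ = nRT₁/P₁ = 2.47×8.314×360/315 = 23.5 L.
Polytropic n=1.4: T₂ = T₁(V₁/V₂)^(n−1) = 360×(0.147)^0.40 = 167 K; P₂ = P₁(V₁/V₂)^n = 21.5 kPa.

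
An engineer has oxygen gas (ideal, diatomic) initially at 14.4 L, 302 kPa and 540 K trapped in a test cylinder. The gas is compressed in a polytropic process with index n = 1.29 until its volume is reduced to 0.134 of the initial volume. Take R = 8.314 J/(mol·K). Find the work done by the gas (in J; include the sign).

n = P₁V₁/(RT₁) = 302×14.4/(8.314×540) = 0.969 mol.
Polytropic n=1.29: T₂ = T₁(V₁/V₂)^(n−1) = 540×(7.46)^0.29 = 967 K; P₂ = P₁(V₁/V₂)^n = 4040 kPa.
W = (P₁V₁−P₂V₂)/(n−1) = (302×14.4−4040×1.93)/0.29 = -11900 J.

-11900 J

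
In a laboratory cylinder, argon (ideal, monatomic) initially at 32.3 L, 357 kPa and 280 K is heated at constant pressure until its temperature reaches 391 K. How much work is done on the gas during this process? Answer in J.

-4570 J

n = P₁V₁/(RT₁) = 357×32.3/(8.314×280) = 4.95 mol.
Isobaric: P stays 357 kPa; V/T = const ⇒ T₂ = 391 K, V₂ = 45.1 L.
W = PΔV = 357×(45.1−32.3) kPa·L = 4570 J.
Work done on the gas = −W_by = -4570 J.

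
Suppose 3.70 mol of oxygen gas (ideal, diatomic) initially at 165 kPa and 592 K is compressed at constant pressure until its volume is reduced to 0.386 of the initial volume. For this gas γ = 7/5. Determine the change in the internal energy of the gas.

-28000 J

V₁ = nRT₁/P₁ = 3.70×8.314×592/165 = 110 L.
Isobaric: P stays 165 kPa; V/T = const ⇒ T₂ = 229 K, V₂ = 42.6 L.
For an ideal gas ΔU = nCvΔT with Cv = (5/2)R = 20.8 J/(mol·K).
ΔU = 3.70×20.8×(229−592) = -28000 J.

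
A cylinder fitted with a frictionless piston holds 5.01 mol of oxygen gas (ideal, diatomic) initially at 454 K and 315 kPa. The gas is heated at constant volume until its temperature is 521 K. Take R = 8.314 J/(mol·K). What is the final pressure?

V₁ = nRT₁/P₁ = 5.01×8.314×454/315 = 60.0 L.
Isochoric: V stays 60.0 L; P/T = const ⇒ T₂ = 521 K, P₂ = 361 kPa.

361 kPa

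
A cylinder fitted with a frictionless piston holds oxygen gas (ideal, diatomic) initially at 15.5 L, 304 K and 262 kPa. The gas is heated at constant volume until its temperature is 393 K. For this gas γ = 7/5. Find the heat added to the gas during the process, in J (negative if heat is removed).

2970 J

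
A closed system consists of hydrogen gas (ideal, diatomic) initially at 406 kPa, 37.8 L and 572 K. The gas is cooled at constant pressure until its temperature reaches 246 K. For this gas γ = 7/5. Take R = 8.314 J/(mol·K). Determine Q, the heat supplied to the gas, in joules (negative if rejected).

n = P₁V₁/(RT₁) = 406×37.8/(8.314×572) = 3.23 mol.
Isobaric: P stays 406 kPa; V/T = const ⇒ T₂ = 246 K, V₂ = 16.3 L.
W = PΔV = 406×(16.3−37.8) kPa·L = -8750 J.
ΔU = nCvΔT = 3.23×20.8×(246−572) = -21900 J.
Q = ΔU + W = nCpΔT = -30600 J.

-30600 J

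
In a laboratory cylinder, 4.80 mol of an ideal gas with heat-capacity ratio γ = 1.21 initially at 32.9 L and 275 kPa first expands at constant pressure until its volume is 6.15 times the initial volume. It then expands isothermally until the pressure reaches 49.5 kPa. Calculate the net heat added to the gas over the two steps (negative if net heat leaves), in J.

364000 J

T₁ = P₁V₁/(nR) = 275×32.9/(4.80×8.314) = 227 K.
Step 1 — Isobaric: P stays 275 kPa; V/T = const ⇒ T₂ = 1390 K, V₂ = 202 L.
W = PΔV = 275×(202−32.9) kPa·L = 46600 J.
ΔU = nCvΔT = 4.80×39.6×(1390−227) = 222000 J.
Q = ΔU + W = nCpΔT = 268000 J.
State after step 1: P = 275 kPa, V = 202 L, T = 1390 K.
Step 2 — Isothermal: T stays 1390 K; PV = const ⇒ V₂ = 1120 L, P₂ = 49.5 kPa.
ΔU = 0 (ideal gas, T constant).
W = nRT ln(V₂/V₁) = 4.80×8.314×1390×ln(5.56) = 95400 J.
Q = ΔU + W = 95400 J.
Net over both steps: W = 142000 J, Q = 364000 J, ΔU = 222000 J.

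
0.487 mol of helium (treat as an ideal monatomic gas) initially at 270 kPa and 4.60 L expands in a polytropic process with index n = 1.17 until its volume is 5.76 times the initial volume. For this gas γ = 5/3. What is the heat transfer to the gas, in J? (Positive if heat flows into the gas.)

T₁ = P₁V₁/(nR) = 270×4.60/(0.487×8.314) = 307 K.
Polytropic n=1.17: T₂ = T₁(V₁/V₂)^(n−1) = 307×(0.174)^0.17 = 228 K; P₂ = P₁(V₁/V₂)^n = 34.8 kPa.
W = (P₁V₁−P₂V₂)/(n−1) = (270×4.60−34.8×26.5)/0.17 = 1880 J.
ΔU = nCvΔT = 0.487×12.5×(228−307) = -480 J.
Q = ΔU + W = 1400 J.

1400 J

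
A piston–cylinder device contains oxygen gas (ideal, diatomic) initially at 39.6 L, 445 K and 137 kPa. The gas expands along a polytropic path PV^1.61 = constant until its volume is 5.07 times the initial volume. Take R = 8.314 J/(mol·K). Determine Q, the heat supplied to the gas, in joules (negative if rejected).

-2930 J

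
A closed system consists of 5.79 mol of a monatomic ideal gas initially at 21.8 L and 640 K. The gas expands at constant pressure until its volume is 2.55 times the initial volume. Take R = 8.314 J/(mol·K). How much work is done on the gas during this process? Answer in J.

P₁ = nRT₁/V₁ = 5.79×8.314×640/21.8 = 1410 kPa.
Isobaric: P stays 1410 kPa; V/T = const ⇒ T₂ = 1630 K, V₂ = 55.6 L.
W = PΔV = 1410×(55.6−21.8) kPa·L = 47800 J.
Work done on the gas = −W_by = -47800 J.

-47800 J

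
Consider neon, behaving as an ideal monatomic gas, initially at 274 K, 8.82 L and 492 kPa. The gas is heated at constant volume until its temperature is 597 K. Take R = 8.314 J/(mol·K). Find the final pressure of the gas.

Isochoric: V stays 8.82 L; P/T = const ⇒ T₂ = 597 K, P₂ = 1070 kPa.

1070 kPa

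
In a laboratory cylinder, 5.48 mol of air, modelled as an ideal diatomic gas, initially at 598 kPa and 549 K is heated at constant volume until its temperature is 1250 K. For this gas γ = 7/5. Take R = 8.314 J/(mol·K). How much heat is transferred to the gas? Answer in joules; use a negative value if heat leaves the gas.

79800 J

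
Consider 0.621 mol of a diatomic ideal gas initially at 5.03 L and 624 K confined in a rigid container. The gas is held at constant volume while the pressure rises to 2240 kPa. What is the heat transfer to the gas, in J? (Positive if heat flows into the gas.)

20100 J

P₁ = nRT₁/V₁ = 0.621×8.314×624/5.03 = 640 kPa.
Isochoric: V stays 5.03 L; P/T = const ⇒ T₂ = 2180 K, P₂ = 2240 kPa.
W = 0 (no volume change).
ΔU = nCvΔT = 0.621×20.8×(2180−624) = 20100 J.
Q = ΔU = 20100 J.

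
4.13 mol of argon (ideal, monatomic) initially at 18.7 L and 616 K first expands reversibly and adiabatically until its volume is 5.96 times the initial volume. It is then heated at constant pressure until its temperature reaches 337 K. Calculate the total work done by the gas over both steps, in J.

P₁ = nRT₁/V₁ = 4.13×8.314×616/18.7 = 1130 kPa.
Step 1 — Adiabatic: TV^(γ−1) = const ⇒ T₂ = 616×(0.168)^0.667 = 187 K; PV^γ = const ⇒ P₂ = 57.7 kPa.
ΔU = nCvΔT = 4.13×12.5×(187−616) = -22100 J.
Q = 0 for an adiabatic process, so W = −ΔU = 22100 J.
State after step 1: P = 57.7 kPa, V = 111 L, T = 187 K.
Step 2 — Isobaric: P stays 57.7 kPa; V/T = const ⇒ T₂ = 337 K, V₂ = 200 L.
W = PΔV = 57.7×(200−111) kPa·L = 5140 J.
ΔU = nCvΔT = 4.13×12.5×(337−187) = 7710 J.
Q = ΔU + W = nCpΔT = 12800 J.
Net over both steps: W = 27200 J, Q = 12800 J, ΔU = -14400 J.

27200 J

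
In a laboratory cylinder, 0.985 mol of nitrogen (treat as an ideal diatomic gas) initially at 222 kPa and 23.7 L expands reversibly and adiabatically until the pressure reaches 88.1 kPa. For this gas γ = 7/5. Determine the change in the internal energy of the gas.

-3050 J

T₁ = P₁V₁/(nR) = 222×23.7/(0.985×8.314) = 642 K.
Adiabatic: T₂/T₁ = (P₂/P₁)^((γ−1)/γ) ⇒ T₂ = 642×(0.397)^0.286 = 493 K; V₂ = 45.9 L.
For an ideal gas ΔU = nCvΔT with Cv = (5/2)R = 20.8 J/(mol·K).
ΔU = 0.985×20.8×(493−642) = -3050 J.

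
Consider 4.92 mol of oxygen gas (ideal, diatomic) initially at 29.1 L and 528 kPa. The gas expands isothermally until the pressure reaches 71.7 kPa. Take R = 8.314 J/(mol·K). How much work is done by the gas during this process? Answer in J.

30700 J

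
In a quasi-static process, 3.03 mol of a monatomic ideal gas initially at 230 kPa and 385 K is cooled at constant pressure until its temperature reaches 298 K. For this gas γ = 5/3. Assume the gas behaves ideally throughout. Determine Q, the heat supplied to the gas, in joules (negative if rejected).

-5480 J

V₁ = nRT₁/P₁ = 3.03×8.314×385/230 = 42.2 L.
Isobaric: P stays 230 kPa; V/T = const ⇒ T₂ = 298 K, V₂ = 32.6 L.
W = PΔV = 230×(32.6−42.2) kPa·L = -2190 J.
ΔU = nCvΔT = 3.03×12.5×(298−385) = -3290 J.
Q = ΔU + W = nCpΔT = -5480 J.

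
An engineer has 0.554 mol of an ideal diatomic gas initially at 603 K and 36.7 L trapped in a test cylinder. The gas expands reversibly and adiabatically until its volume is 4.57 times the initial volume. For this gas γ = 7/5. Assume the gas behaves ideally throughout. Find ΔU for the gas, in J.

-3160 J

P₁ = nRT₁/V₁ = 0.554×8.314×603/36.7 = 75.7 kPa.
Adiabatic: TV^(γ−1) = const ⇒ T₂ = 603×(0.219)^0.400 = 328 K; PV^γ = const ⇒ P₂ = 9.02 kPa.
For an ideal gas ΔU = nCvΔT with Cv = (5/2)R = 20.8 J/(mol·K).
ΔU = 0.554×20.8×(328−603) = -3160 J.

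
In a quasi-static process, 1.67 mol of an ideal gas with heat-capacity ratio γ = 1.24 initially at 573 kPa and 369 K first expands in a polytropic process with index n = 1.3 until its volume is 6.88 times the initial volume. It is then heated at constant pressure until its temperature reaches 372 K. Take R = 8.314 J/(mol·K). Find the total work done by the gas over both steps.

V₁ = nRT₁/P₁ = 1.67×8.314×369/573 = 8.94 L.
Step 1 — Polytropic n=1.3: T₂ = T₁(V₁/V₂)^(n−1) = 369×(0.145)^0.30 = 207 K; P₂ = P₁(V₁/V₂)^n = 46.7 kPa.
W = (P₁V₁−P₂V₂)/(n−1) = (573×8.94−46.7×61.5)/0.30 = 7500 J.
ΔU = nCvΔT = 1.67×34.6×(207−369) = -9380 J.
Q = ΔU + W = -1880 J.
State after step 1: P = 46.7 kPa, V = 61.5 L, T = 207 K.
Step 2 — Isobaric: P stays 46.7 kPa; V/T = const ⇒ T₂ = 372 K, V₂ = 111 L.
W = PΔV = 46.7×(111−61.5) kPa·L = 2290 J.
ΔU = nCvΔT = 1.67×34.6×(372−207) = 9550 J.
Q = ΔU + W = nCpΔT = 11800 J.
Net over both steps: W = 9790 J, Q = 9970 J, ΔU = 174 J.

9790 J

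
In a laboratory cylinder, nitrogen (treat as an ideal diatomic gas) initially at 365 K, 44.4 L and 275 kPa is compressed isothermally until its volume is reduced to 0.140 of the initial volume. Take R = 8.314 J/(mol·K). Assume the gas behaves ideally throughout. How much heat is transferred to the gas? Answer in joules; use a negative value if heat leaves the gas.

-24000 J

n = P₁V₁/(RT₁) = 275×44.4/(8.314×365) = 4.02 mol.
Isothermal: T stays 365 K; PV = const ⇒ V₂ = 6.22 L, P₂ = 1960 kPa.
ΔU = 0 (ideal gas, T constant).
W = nRT ln(V₂/V₁) = 4.02×8.314×365×ln(0.140) = -24000 J.
Q = ΔU + W = -24000 J.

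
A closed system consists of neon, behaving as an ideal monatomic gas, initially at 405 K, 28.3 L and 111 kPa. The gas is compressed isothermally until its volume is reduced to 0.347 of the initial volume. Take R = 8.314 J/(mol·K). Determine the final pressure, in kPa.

320 kPa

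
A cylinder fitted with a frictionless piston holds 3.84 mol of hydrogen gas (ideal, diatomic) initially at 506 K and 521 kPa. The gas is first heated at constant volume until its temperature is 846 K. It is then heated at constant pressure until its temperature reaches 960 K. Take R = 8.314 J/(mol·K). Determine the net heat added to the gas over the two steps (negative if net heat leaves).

V₁ = nRT₁/P₁ = 3.84×8.314×506/521 = 31.0 L.
Step 1 — Isochoric: V stays 31.0 L; P/T = const ⇒ T₂ = 846 K, P₂ = 871 kPa.
W = 0 (no volume change).
ΔU = nCvΔT = 3.84×20.8×(846−506) = 27100 J.
Q = ΔU = 27100 J.
State after step 1: P = 871 kPa, V = 31.0 L, T = 846 K.
Step 2 — Isobaric: P stays 871 kPa; V/T = const ⇒ T₂ = 960 K, V₂ = 35.2 L.
W = PΔV = 871×(35.2−31.0) kPa·L = 3640 J.
ΔU = nCvΔT = 3.84×20.8×(960−846) = 9100 J.
Q = ΔU + W = nCpΔT = 12700 J.
Net over both steps: W = 3640 J, Q = 39900 J, ΔU = 36200 J.

39900 J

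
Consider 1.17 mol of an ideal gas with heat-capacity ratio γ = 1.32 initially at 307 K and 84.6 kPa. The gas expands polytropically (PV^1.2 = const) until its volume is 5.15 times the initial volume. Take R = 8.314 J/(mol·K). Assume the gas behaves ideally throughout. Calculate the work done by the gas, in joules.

4170 J

V₁ = nRT₁/P₁ = 1.17×8.314×307/84.6 = 35.3 L.
Polytropic n=1.2: T₂ = T₁(V₁/V₂)^(n−1) = 307×(0.194)^0.20 = 221 K; P₂ = P₁(V₁/V₂)^n = 11.8 kPa.
W = (P₁V₁−P₂V₂)/(n−1) = (84.6×35.3−11.8×182)/0.20 = 4170 J.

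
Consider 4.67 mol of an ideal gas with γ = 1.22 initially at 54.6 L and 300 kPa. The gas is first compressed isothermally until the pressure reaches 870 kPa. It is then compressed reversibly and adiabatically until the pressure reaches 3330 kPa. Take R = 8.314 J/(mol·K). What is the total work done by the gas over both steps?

-37800 J

T₁ = P₁V₁/(nR) = 300×54.6/(4.67×8.314) = 422 K.
Step 1 — Isothermal: T stays 422 K; PV = const ⇒ V₂ = 18.8 L, P₂ = 870 kPa.
ΔU = 0 (ideal gas, T constant).
W = nRT ln(V₂/V₁) = 4.67×8.314×422×ln(0.345) = -17400 J.
Q = ΔU + W = -17400 J.
State after step 1: P = 870 kPa, V = 18.8 L, T = 422 K.
Step 2 — Adiabatic: T₂/T₁ = (P₂/P₁)^((γ−1)/γ) ⇒ T₂ = 422×(3.83)^0.180 = 537 K; V₂ = 6.27 L.
ΔU = nCvΔT = 4.67×37.8×(537−422) = 20400 J.
Q = 0 for an adiabatic process, so W = −ΔU = -20400 J.
Net over both steps: W = -37800 J, Q = -17400 J, ΔU = 20400 J.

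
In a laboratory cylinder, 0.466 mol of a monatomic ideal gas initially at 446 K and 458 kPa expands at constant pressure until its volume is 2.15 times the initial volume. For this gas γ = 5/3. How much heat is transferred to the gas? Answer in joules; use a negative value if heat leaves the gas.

4970 J

V₁ = nRT₁/P₁ = 0.466×8.314×446/458 = 3.77 L.
Isobaric: P stays 458 kPa; V/T = const ⇒ T₂ = 959 K, V₂ = 8.11 L.
W = PΔV = 458×(8.11−3.77) kPa·L = 1990 J.
ΔU = nCvΔT = 0.466×12.5×(959−446) = 2980 J.
Q = ΔU + W = nCpΔT = 4970 J.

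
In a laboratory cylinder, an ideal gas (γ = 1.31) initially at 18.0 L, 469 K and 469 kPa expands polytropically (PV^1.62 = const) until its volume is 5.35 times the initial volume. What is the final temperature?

Polytropic n=1.62: T₂ = T₁(V₁/V₂)^(n−1) = 469×(0.187)^0.62 = 166 K; P₂ = P₁(V₁/V₂)^n = 31.0 kPa.

166 K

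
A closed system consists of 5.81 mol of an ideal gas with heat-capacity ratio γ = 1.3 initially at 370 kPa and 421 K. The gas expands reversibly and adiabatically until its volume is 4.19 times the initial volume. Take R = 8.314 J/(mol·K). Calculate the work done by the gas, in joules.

V₁ = nRT₁/P₁ = 5.81×8.314×421/370 = 55.0 L.
Adiabatic: TV^(γ−1) = const ⇒ T₂ = 421×(0.239)^0.300 = 274 K; PV^γ = const ⇒ P₂ = 57.5 kPa.
ΔU = nCvΔT = 5.81×27.7×(274−421) = -23700 J.
Q = 0 for an adiabatic process, so W = −ΔU = 23700 J.

23700 J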